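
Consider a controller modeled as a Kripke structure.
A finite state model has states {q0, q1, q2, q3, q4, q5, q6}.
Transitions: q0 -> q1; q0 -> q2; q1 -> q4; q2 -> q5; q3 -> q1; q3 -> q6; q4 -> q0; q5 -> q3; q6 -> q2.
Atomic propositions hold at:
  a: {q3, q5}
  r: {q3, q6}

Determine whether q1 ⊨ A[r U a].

A[r U a]: least fixpoint, start Z0 = Sat(a) = {q3, q5}, add states in Sat(r) with every successor in Z. Already a fixed point.
Sat(A[r U a]) = {q3, q5}
q1 ∉ Sat(A[r U a]) = {q3, q5}, so the formula does not hold at q1.

No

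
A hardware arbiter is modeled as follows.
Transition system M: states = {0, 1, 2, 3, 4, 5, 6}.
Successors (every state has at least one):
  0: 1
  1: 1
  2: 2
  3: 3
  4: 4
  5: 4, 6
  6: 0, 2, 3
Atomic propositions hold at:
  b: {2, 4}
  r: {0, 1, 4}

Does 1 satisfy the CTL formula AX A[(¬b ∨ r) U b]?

Sat(¬b) = {0, 1, 3, 5, 6}
Sat(¬b ∨ r) = {0, 1, 3, 4, 5, 6}
A[(¬b ∨ r) U b]: least fixpoint, start Z0 = Sat(b) = {2, 4}, add states in Sat(¬b ∨ r) with every successor in Z. Already a fixed point.
Sat(A[(¬b ∨ r) U b]) = {2, 4}
Sat(AX A[(¬b ∨ r) U b]) = {s : every successor in {2, 4}} = {2, 4}
1 ∉ Sat(AX A[(¬b ∨ r) U b]) = {2, 4}, so the formula does not hold at 1.

No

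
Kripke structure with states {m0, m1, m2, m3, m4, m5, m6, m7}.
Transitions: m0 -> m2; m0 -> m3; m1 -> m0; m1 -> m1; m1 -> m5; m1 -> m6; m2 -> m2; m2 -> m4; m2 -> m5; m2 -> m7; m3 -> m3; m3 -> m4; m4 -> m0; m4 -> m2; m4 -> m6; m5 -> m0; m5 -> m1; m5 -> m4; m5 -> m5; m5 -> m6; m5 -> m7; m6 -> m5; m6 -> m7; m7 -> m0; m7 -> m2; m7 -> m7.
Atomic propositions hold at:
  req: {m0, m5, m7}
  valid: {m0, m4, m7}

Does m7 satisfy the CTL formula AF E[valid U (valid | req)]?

Yes

Sat(valid | req) = {m0, m4, m5, m7}
E[valid U (valid | req)]: least fixpoint, start Z0 = Sat((valid | req)) = {m0, m4, m5, m7}, add states in Sat(valid) with some successor in Z. Already a fixed point.
Sat(E[valid U (valid | req)]) = {m0, m4, m5, m7}
AF E[valid U (valid | req)]: least fixpoint, start Z0 = {m0, m4, m5, m7}, add states with every successor in Z. Z1 = {m0, m4, m5, m6, m7}; fixed.
Sat(AF E[valid U (valid | req)]) = {m0, m4, m5, m6, m7}
m7 ∈ Sat(AF E[valid U (valid | req)]) = {m0, m4, m5, m6, m7}, so the formula holds at m7.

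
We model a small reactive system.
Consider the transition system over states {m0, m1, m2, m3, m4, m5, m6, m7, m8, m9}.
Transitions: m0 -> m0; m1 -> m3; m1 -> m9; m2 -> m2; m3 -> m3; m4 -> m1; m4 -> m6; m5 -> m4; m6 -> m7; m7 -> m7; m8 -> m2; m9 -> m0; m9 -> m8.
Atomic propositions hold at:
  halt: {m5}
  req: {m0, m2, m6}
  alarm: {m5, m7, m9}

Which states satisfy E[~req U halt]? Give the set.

Sat(~req) = {m1, m3, m4, m5, m7, m8, m9}
E[~req U halt]: least fixpoint, start Z0 = Sat(halt) = {m5}, add states in Sat(~req) with some successor in Z. Already a fixed point.
Sat(E[~req U halt]) = {m5}

{m5}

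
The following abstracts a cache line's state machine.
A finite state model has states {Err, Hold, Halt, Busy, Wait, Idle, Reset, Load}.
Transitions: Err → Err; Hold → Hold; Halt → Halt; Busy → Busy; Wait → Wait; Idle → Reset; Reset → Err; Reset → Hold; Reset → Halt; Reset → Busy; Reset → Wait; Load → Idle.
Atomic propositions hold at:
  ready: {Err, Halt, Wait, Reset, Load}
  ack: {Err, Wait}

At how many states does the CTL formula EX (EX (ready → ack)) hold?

6

Sat(ready → ack) = {Err, Hold, Busy, Wait, Idle}
Sat(EX (ready → ack)) = {s : some successor in {Err, Hold, Busy, Wait, Idle}} = {Err, Hold, Busy, Wait, Reset, Load}
Sat(EX (EX (ready → ack))) = {s : some successor in {Err, Hold, Busy, Wait, Reset, Load}} = {Err, Hold, Busy, Wait, Idle, Reset}
|Sat(EX (EX (ready → ack)))| = |{Err, Hold, Busy, Wait, Idle, Reset}| = 6.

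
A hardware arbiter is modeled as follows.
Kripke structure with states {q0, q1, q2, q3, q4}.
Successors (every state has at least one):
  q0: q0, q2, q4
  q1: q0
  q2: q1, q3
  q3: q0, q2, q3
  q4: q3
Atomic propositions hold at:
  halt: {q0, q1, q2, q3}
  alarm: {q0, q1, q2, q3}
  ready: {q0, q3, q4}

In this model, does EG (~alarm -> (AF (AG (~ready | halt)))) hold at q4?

Sat(~alarm) = {q4}
Sat(~ready) = {q1, q2}
Sat(~ready | halt) = {q0, q1, q2, q3}
AG (~ready | halt): greatest fixpoint, start Z0 = {q0, q1, q2, q3}, keep only states in Sat with every successor in Z. Z1 = {q1, q2, q3}; Z2 = {q2}; Z3 = ∅; fixed.
Sat(AG (~ready | halt)) = ∅
AF (AG (~ready | halt)): least fixpoint, start Z0 = ∅, add states with every successor in Z. Already a fixed point.
Sat(AF (AG (~ready | halt))) = ∅
Sat(~alarm -> (AF (AG (~ready | halt)))) = {q0, q1, q2, q3}
EG (~alarm -> (AF (AG (~ready | halt)))): greatest fixpoint, start Z0 = {q0, q1, q2, q3}, keep only states in Sat with some successor in Z. Already a fixed point.
Sat(EG (~alarm -> (AF (AG (~ready | halt))))) = {q0, q1, q2, q3}
q4 ∉ Sat(EG (~alarm -> (AF (AG (~ready | halt))))) = {q0, q1, q2, q3}, so the formula does not hold at q4.

No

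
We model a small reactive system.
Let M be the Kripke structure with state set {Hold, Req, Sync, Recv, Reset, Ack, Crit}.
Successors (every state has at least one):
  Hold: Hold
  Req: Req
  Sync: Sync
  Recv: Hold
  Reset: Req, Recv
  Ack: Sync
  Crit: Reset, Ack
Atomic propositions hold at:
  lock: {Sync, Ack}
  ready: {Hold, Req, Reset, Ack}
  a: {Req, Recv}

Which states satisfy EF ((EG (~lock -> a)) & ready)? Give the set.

Sat(~lock) = {Hold, Req, Recv, Reset, Crit}
Sat(~lock -> a) = {Req, Sync, Recv, Ack}
EG (~lock -> a): greatest fixpoint, start Z0 = {Req, Sync, Recv, Ack}, keep only states in Sat with some successor in Z. Z1 = {Req, Sync, Ack}; fixed.
Sat(EG (~lock -> a)) = {Req, Sync, Ack}
Sat((EG (~lock -> a)) & ready) = {Req, Ack}
EF ((EG (~lock -> a)) & ready): least fixpoint, start Z0 = {Req, Ack}, add states with some successor in Z. Z1 = {Req, Reset, Ack, Crit}; fixed.
Sat(EF ((EG (~lock -> a)) & ready)) = {Req, Reset, Ack, Crit}

{Req, Reset, Ack, Crit}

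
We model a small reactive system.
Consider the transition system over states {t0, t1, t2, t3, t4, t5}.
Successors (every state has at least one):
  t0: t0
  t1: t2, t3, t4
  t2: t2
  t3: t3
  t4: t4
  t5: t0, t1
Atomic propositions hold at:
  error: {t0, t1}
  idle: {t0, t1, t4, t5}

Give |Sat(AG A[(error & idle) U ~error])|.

4

Sat(error & idle) = {t0, t1}
Sat(~error) = {t2, t3, t4, t5}
A[(error & idle) U ~error]: least fixpoint, start Z0 = Sat(~error) = {t2, t3, t4, t5}, add states in Sat(error & idle) with every successor in Z. Z1 = {t1, t2, t3, t4, t5}; fixed.
Sat(A[(error & idle) U ~error]) = {t1, t2, t3, t4, t5}
AG A[(error & idle) U ~error]: greatest fixpoint, start Z0 = {t1, t2, t3, t4, t5}, keep only states in Sat with every successor in Z. Z1 = {t1, t2, t3, t4}; fixed.
Sat(AG A[(error & idle) U ~error]) = {t1, t2, t3, t4}
|Sat(AG A[(error & idle) U ~error])| = |{t1, t2, t3, t4}| = 4.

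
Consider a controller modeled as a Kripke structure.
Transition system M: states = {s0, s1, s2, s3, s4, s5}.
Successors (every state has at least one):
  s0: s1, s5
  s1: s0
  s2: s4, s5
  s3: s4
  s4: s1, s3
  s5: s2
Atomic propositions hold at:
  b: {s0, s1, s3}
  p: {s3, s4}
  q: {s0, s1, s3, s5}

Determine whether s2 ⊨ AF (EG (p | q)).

No

Sat(p | q) = {s0, s1, s3, s4, s5}
EG (p | q): greatest fixpoint, start Z0 = {s0, s1, s3, s4, s5}, keep only states in Sat with some successor in Z. Z1 = {s0, s1, s3, s4}; fixed.
Sat(EG (p | q)) = {s0, s1, s3, s4}
AF (EG (p | q)): least fixpoint, start Z0 = {s0, s1, s3, s4}, add states with every successor in Z. Already a fixed point.
Sat(AF (EG (p | q))) = {s0, s1, s3, s4}
s2 ∉ Sat(AF (EG (p | q))) = {s0, s1, s3, s4}, so the formula does not hold at s2.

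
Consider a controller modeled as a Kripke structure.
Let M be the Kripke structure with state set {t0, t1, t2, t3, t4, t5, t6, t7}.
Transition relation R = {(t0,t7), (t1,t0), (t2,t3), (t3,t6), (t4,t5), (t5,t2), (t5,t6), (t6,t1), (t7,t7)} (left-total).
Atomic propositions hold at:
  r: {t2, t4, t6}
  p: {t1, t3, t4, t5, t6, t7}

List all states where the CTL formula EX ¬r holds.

Sat(¬r) = {t0, t1, t3, t5, t7}
Sat(EX ¬r) = {s : some successor in {t0, t1, t3, t5, t7}} = {t0, t1, t2, t4, t6, t7}

{t0, t1, t2, t4, t6, t7}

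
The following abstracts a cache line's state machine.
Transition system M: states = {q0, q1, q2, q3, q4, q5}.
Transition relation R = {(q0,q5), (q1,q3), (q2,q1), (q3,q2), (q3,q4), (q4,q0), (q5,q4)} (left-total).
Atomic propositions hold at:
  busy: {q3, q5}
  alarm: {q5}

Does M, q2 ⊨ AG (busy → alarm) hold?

No

Sat(busy → alarm) = {q0, q1, q2, q4, q5}
AG (busy → alarm): greatest fixpoint, start Z0 = {q0, q1, q2, q4, q5}, keep only states in Sat with every successor in Z. Z1 = {q0, q2, q4, q5}; Z2 = {q0, q4, q5}; fixed.
Sat(AG (busy → alarm)) = {q0, q4, q5}
q2 ∉ Sat(AG (busy → alarm)) = {q0, q4, q5}, so the formula does not hold at q2.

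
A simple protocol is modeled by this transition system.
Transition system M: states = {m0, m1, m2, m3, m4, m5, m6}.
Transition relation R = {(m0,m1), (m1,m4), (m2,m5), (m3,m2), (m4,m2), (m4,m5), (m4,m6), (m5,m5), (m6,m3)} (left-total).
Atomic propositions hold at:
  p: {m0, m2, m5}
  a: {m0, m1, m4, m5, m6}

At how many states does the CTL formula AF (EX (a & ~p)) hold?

3

Sat(~p) = {m1, m3, m4, m6}
Sat(a & ~p) = {m1, m4, m6}
Sat(EX (a & ~p)) = {s : some successor in {m1, m4, m6}} = {m0, m1, m4}
AF (EX (a & ~p)): least fixpoint, start Z0 = {m0, m1, m4}, add states with every successor in Z. Already a fixed point.
Sat(AF (EX (a & ~p))) = {m0, m1, m4}
|Sat(AF (EX (a & ~p)))| = |{m0, m1, m4}| = 3.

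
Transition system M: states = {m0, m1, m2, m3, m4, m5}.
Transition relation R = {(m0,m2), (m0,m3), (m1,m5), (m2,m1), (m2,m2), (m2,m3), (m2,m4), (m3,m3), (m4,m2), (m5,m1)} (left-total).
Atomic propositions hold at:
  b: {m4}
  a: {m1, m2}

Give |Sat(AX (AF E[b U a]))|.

3

E[b U a]: least fixpoint, start Z0 = Sat(a) = {m1, m2}, add states in Sat(b) with some successor in Z. Z1 = {m1, m2, m4}; fixed.
Sat(E[b U a]) = {m1, m2, m4}
AF E[b U a]: least fixpoint, start Z0 = {m1, m2, m4}, add states with every successor in Z. Z1 = {m1, m2, m4, m5}; fixed.
Sat(AF E[b U a]) = {m1, m2, m4, m5}
Sat(AX (AF E[b U a])) = {s : every successor in {m1, m2, m4, m5}} = {m1, m4, m5}
|Sat(AX (AF E[b U a]))| = |{m1, m4, m5}| = 3.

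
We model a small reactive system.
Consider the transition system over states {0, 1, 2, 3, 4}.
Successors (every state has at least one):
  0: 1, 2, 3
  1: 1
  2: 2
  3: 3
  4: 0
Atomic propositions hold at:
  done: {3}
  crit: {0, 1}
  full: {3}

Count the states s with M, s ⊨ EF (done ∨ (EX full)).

Sat(EX full) = {s : some successor in {3}} = {0, 3}
Sat(done ∨ (EX full)) = {0, 3}
EF (done ∨ (EX full)): least fixpoint, start Z0 = {0, 3}, add states with some successor in Z. Z1 = {0, 3, 4}; fixed.
Sat(EF (done ∨ (EX full))) = {0, 3, 4}
|Sat(EF (done ∨ (EX full)))| = |{0, 3, 4}| = 3.

3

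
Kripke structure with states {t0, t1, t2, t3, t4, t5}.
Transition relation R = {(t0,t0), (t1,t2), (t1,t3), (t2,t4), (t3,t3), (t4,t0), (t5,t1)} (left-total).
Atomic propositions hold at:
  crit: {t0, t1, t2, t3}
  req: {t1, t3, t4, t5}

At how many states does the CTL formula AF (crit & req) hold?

3

Sat(crit & req) = {t1, t3}
AF (crit & req): least fixpoint, start Z0 = {t1, t3}, add states with every successor in Z. Z1 = {t1, t3, t5}; fixed.
Sat(AF (crit & req)) = {t1, t3, t5}
|Sat(AF (crit & req))| = |{t1, t3, t5}| = 3.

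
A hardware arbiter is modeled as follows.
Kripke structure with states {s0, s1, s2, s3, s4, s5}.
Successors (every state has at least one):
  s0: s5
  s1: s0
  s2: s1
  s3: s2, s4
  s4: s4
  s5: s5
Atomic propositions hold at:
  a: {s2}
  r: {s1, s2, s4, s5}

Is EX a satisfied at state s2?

No

Sat(EX a) = {s : some successor in {s2}} = {s3}
s2 ∉ Sat(EX a) = {s3}, so the formula does not hold at s2.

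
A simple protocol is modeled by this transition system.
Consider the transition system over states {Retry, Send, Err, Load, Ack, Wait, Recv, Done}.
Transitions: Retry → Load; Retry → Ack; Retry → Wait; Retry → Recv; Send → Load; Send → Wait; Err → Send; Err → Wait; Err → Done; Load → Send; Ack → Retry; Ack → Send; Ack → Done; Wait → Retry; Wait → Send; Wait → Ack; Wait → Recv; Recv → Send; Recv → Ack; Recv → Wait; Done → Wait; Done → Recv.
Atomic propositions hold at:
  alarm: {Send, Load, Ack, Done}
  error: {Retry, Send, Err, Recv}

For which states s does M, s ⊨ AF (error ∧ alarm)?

{Send, Load}

Sat(error ∧ alarm) = {Send}
AF (error ∧ alarm): least fixpoint, start Z0 = {Send}, add states with every successor in Z. Z1 = {Send, Load}; fixed.
Sat(AF (error ∧ alarm)) = {Send, Load}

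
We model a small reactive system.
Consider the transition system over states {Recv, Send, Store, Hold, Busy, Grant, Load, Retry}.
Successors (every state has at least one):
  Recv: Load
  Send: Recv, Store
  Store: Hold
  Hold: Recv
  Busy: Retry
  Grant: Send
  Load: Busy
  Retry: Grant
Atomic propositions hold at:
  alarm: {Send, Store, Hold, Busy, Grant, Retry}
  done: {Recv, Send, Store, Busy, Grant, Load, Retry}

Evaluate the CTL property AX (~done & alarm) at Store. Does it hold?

Yes

Sat(~done) = {Hold}
Sat(~done & alarm) = {Hold}
Sat(AX (~done & alarm)) = {s : every successor in {Hold}} = {Store}
Store ∈ Sat(AX (~done & alarm)) = {Store}, so the formula holds at Store.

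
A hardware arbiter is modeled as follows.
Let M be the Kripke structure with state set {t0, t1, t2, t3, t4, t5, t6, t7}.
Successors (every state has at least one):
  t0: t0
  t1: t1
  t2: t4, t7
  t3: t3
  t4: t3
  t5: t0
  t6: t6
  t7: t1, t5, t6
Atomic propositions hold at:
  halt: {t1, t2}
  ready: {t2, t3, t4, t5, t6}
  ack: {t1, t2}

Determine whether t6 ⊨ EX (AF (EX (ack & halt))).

No

Sat(ack & halt) = {t1, t2}
Sat(EX (ack & halt)) = {s : some successor in {t1, t2}} = {t1, t7}
AF (EX (ack & halt)): least fixpoint, start Z0 = {t1, t7}, add states with every successor in Z. Already a fixed point.
Sat(AF (EX (ack & halt))) = {t1, t7}
Sat(EX (AF (EX (ack & halt)))) = {s : some successor in {t1, t7}} = {t1, t2, t7}
t6 ∉ Sat(EX (AF (EX (ack & halt)))) = {t1, t2, t7}, so the formula does not hold at t6.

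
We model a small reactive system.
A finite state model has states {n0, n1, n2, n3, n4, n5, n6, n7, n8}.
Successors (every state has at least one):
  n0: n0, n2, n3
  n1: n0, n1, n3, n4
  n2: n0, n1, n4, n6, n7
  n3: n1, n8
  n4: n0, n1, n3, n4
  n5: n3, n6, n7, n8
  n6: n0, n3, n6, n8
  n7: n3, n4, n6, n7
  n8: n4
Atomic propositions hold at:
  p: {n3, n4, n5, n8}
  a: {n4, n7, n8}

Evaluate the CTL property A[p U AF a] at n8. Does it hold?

AF a: least fixpoint, start Z0 = {n4, n7, n8}, add states with every successor in Z. Already a fixed point.
Sat(AF a) = {n4, n7, n8}
A[p U AF a]: least fixpoint, start Z0 = Sat(AF a) = {n4, n7, n8}, add states in Sat(p) with every successor in Z. Already a fixed point.
Sat(A[p U AF a]) = {n4, n7, n8}
n8 ∈ Sat(A[p U AF a]) = {n4, n7, n8}, so the formula holds at n8.

Yes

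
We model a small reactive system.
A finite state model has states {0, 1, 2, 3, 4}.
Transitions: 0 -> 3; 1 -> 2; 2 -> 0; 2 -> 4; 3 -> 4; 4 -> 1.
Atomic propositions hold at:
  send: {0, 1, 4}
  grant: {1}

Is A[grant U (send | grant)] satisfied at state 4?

Yes

Sat(send | grant) = {0, 1, 4}
A[grant U (send | grant)]: least fixpoint, start Z0 = Sat((send | grant)) = {0, 1, 4}, add states in Sat(grant) with every successor in Z. Already a fixed point.
Sat(A[grant U (send | grant)]) = {0, 1, 4}
4 ∈ Sat(A[grant U (send | grant)]) = {0, 1, 4}, so the formula holds at 4.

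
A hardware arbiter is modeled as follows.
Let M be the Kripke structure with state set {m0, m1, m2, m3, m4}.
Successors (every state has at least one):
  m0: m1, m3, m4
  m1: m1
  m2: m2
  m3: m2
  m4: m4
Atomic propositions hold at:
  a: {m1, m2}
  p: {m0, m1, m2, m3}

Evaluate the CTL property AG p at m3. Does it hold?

AG p: greatest fixpoint, start Z0 = {m0, m1, m2, m3}, keep only states in Sat with every successor in Z. Z1 = {m1, m2, m3}; fixed.
Sat(AG p) = {m1, m2, m3}
m3 ∈ Sat(AG p) = {m1, m2, m3}, so the formula holds at m3.

Yes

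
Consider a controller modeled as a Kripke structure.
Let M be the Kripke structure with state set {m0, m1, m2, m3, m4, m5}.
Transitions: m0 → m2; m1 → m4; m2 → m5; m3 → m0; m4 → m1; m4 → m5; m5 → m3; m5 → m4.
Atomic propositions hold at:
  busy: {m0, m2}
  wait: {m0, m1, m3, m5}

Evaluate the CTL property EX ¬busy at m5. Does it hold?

Sat(¬busy) = {m1, m3, m4, m5}
Sat(EX ¬busy) = {s : some successor in {m1, m3, m4, m5}} = {m1, m2, m4, m5}
m5 ∈ Sat(EX ¬busy) = {m1, m2, m4, m5}, so the formula holds at m5.

Yes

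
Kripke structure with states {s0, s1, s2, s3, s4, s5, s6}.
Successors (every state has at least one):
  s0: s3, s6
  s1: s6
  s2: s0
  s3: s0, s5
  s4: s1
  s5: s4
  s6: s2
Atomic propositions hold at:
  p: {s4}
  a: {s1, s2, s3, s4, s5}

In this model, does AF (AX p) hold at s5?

Yes

Sat(AX p) = {s : every successor in {s4}} = {s5}
AF (AX p): least fixpoint, start Z0 = {s5}, add states with every successor in Z. Already a fixed point.
Sat(AF (AX p)) = {s5}
s5 ∈ Sat(AF (AX p)) = {s5}, so the formula holds at s5.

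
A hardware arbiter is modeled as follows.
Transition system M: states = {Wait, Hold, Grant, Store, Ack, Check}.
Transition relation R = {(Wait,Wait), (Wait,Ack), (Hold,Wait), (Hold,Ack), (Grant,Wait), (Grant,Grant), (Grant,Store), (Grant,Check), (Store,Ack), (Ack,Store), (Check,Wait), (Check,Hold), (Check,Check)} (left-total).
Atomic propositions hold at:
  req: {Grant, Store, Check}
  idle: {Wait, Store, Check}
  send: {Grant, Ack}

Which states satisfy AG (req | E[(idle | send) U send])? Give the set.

{Wait, Store, Ack}

Sat(idle | send) = {Wait, Grant, Store, Ack, Check}
E[(idle | send) U send]: least fixpoint, start Z0 = Sat(send) = {Grant, Ack}, add states in Sat(idle | send) with some successor in Z. Z1 = {Wait, Grant, Store, Ack}; Z2 = {Wait, Grant, Store, Ack, Check}; fixed.
Sat(E[(idle | send) U send]) = {Wait, Grant, Store, Ack, Check}
Sat(req | E[(idle | send) U send]) = {Wait, Grant, Store, Ack, Check}
AG (req | E[(idle | send) U send]): greatest fixpoint, start Z0 = {Wait, Grant, Store, Ack, Check}, keep only states in Sat with every successor in Z. Z1 = {Wait, Grant, Store, Ack}; Z2 = {Wait, Store, Ack}; fixed.
Sat(AG (req | E[(idle | send) U send])) = {Wait, Store, Ack}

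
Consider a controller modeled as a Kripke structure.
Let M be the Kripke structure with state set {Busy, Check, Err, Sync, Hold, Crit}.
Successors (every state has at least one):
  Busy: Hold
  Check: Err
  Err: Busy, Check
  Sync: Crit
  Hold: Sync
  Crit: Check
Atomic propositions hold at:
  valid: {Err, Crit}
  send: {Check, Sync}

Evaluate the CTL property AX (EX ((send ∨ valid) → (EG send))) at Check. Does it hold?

Yes

Sat(send ∨ valid) = {Check, Err, Sync, Crit}
EG send: greatest fixpoint, start Z0 = {Check, Sync}, keep only states in Sat with some successor in Z. Z1 = ∅; fixed.
Sat(EG send) = ∅
Sat((send ∨ valid) → (EG send)) = {Busy, Hold}
Sat(EX ((send ∨ valid) → (EG send))) = {s : some successor in {Busy, Hold}} = {Busy, Err}
Sat(AX (EX ((send ∨ valid) → (EG send)))) = {s : every successor in {Busy, Err}} = {Check}
Check ∈ Sat(AX (EX ((send ∨ valid) → (EG send)))) = {Check}, so the formula holds at Check.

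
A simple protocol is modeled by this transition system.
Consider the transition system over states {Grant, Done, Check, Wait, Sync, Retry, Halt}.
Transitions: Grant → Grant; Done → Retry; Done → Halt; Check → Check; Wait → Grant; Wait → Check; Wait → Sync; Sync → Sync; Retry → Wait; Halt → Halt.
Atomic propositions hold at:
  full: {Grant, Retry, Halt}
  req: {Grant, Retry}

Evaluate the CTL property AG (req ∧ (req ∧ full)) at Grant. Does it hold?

Yes

Sat(req ∧ full) = {Grant, Retry}
Sat(req ∧ (req ∧ full)) = {Grant, Retry}
AG (req ∧ (req ∧ full)): greatest fixpoint, start Z0 = {Grant, Retry}, keep only states in Sat with every successor in Z. Z1 = {Grant}; fixed.
Sat(AG (req ∧ (req ∧ full))) = {Grant}
Grant ∈ Sat(AG (req ∧ (req ∧ full))) = {Grant}, so the formula holds at Grant.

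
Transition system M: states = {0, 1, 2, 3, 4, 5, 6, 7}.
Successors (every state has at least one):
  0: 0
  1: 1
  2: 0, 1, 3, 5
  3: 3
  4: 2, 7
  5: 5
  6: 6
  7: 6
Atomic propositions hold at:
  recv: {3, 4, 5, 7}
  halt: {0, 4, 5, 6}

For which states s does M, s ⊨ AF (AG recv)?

{3, 5}

AG recv: greatest fixpoint, start Z0 = {3, 4, 5, 7}, keep only states in Sat with every successor in Z. Z1 = {3, 5}; fixed.
Sat(AG recv) = {3, 5}
AF (AG recv): least fixpoint, start Z0 = {3, 5}, add states with every successor in Z. Already a fixed point.
Sat(AF (AG recv)) = {3, 5}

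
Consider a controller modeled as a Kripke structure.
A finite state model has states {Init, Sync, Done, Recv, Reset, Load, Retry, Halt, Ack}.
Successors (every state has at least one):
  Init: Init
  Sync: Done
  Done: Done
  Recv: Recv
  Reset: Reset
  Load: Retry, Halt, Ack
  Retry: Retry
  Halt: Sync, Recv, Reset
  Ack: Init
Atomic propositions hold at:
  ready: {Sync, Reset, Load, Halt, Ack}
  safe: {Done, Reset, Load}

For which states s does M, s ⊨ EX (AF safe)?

AF safe: least fixpoint, start Z0 = {Done, Reset, Load}, add states with every successor in Z. Z1 = {Sync, Done, Reset, Load}; fixed.
Sat(AF safe) = {Sync, Done, Reset, Load}
Sat(EX (AF safe)) = {s : some successor in {Sync, Done, Reset, Load}} = {Sync, Done, Reset, Halt}

{Sync, Done, Reset, Halt}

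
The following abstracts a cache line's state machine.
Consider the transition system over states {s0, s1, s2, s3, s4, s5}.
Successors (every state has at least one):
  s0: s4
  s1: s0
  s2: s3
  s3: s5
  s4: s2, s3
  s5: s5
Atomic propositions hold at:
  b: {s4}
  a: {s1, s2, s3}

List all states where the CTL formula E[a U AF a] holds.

{s0, s1, s2, s3, s4}

AF a: least fixpoint, start Z0 = {s1, s2, s3}, add states with every successor in Z. Z1 = {s1, s2, s3, s4}; Z2 = {s0, s1, s2, s3, s4}; fixed.
Sat(AF a) = {s0, s1, s2, s3, s4}
E[a U AF a]: least fixpoint, start Z0 = Sat(AF a) = {s0, s1, s2, s3, s4}, add states in Sat(a) with some successor in Z. Already a fixed point.
Sat(E[a U AF a]) = {s0, s1, s2, s3, s4}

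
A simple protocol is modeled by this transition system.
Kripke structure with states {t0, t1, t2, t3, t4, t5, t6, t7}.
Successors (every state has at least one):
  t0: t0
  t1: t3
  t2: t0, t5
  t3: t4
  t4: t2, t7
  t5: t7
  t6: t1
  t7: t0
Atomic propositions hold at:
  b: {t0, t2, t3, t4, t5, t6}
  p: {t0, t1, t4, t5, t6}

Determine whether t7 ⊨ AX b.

Sat(AX b) = {s : every successor in {t0, t2, t3, t4, t5, t6}} = {t0, t1, t2, t3, t7}
t7 ∈ Sat(AX b) = {t0, t1, t2, t3, t7}, so the formula holds at t7.

Yes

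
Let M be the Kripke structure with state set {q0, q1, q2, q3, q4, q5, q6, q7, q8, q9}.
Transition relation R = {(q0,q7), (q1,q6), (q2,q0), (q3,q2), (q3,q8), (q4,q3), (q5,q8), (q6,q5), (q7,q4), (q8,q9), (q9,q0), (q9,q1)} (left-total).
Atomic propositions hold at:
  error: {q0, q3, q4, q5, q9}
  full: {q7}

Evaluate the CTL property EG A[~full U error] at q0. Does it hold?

Sat(~full) = {q0, q1, q2, q3, q4, q5, q6, q8, q9}
A[~full U error]: least fixpoint, start Z0 = Sat(error) = {q0, q3, q4, q5, q9}, add states in Sat(~full) with every successor in Z. Z1 = {q0, q2, q3, q4, q5, q6, q8, q9}; Z2 = {q0, q1, q2, q3, q4, q5, q6, q8, q9}; fixed.
Sat(A[~full U error]) = {q0, q1, q2, q3, q4, q5, q6, q8, q9}
EG A[~full U error]: greatest fixpoint, start Z0 = {q0, q1, q2, q3, q4, q5, q6, q8, q9}, keep only states in Sat with some successor in Z. Z1 = {q1, q2, q3, q4, q5, q6, q8, q9}; Z2 = {q1, q3, q4, q5, q6, q8, q9}; fixed.
Sat(EG A[~full U error]) = {q1, q3, q4, q5, q6, q8, q9}
q0 ∉ Sat(EG A[~full U error]) = {q1, q3, q4, q5, q6, q8, q9}, so the formula does not hold at q0.

No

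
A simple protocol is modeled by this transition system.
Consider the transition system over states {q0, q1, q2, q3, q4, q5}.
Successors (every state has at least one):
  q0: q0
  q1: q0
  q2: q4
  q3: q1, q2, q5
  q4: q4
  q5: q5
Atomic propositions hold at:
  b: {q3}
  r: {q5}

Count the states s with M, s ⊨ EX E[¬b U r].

2

Sat(¬b) = {q0, q1, q2, q4, q5}
E[¬b U r]: least fixpoint, start Z0 = Sat(r) = {q5}, add states in Sat(¬b) with some successor in Z. Already a fixed point.
Sat(E[¬b U r]) = {q5}
Sat(EX E[¬b U r]) = {s : some successor in {q5}} = {q3, q5}
|Sat(EX E[¬b U r])| = |{q3, q5}| = 2.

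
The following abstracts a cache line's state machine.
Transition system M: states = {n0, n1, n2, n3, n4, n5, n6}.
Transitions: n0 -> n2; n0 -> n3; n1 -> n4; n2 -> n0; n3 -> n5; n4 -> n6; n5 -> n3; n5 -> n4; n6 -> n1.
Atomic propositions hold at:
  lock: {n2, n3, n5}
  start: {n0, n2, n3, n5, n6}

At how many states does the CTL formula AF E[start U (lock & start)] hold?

4

Sat(lock & start) = {n2, n3, n5}
E[start U (lock & start)]: least fixpoint, start Z0 = Sat((lock & start)) = {n2, n3, n5}, add states in Sat(start) with some successor in Z. Z1 = {n0, n2, n3, n5}; fixed.
Sat(E[start U (lock & start)]) = {n0, n2, n3, n5}
AF E[start U (lock & start)]: least fixpoint, start Z0 = {n0, n2, n3, n5}, add states with every successor in Z. Already a fixed point.
Sat(AF E[start U (lock & start)]) = {n0, n2, n3, n5}
|Sat(AF E[start U (lock & start)])| = |{n0, n2, n3, n5}| = 4.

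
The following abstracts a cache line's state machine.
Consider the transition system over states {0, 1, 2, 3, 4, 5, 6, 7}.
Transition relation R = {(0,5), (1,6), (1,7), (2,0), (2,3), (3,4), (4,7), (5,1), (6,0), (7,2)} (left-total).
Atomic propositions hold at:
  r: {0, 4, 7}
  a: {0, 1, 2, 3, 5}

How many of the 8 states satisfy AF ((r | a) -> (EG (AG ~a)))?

Sat(r | a) = {0, 1, 2, 3, 4, 5, 7}
Sat(~a) = {4, 6, 7}
AG ~a: greatest fixpoint, start Z0 = {4, 6, 7}, keep only states in Sat with every successor in Z. Z1 = {4}; Z2 = ∅; fixed.
Sat(AG ~a) = ∅
EG (AG ~a): greatest fixpoint, start Z0 = ∅, keep only states in Sat with some successor in Z. Already a fixed point.
Sat(EG (AG ~a)) = ∅
Sat((r | a) -> (EG (AG ~a))) = {6}
AF ((r | a) -> (EG (AG ~a))): least fixpoint, start Z0 = {6}, add states with every successor in Z. Already a fixed point.
Sat(AF ((r | a) -> (EG (AG ~a)))) = {6}
|Sat(AF ((r | a) -> (EG (AG ~a))))| = |{6}| = 1.

1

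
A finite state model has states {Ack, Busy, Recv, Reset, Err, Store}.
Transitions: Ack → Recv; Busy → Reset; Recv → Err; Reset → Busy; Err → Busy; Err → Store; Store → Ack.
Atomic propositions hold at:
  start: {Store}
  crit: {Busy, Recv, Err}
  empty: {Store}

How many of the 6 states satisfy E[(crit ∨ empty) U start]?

3

Sat(crit ∨ empty) = {Busy, Recv, Err, Store}
E[(crit ∨ empty) U start]: least fixpoint, start Z0 = Sat(start) = {Store}, add states in Sat(crit ∨ empty) with some successor in Z. Z1 = {Err, Store}; Z2 = {Recv, Err, Store}; fixed.
Sat(E[(crit ∨ empty) U start]) = {Recv, Err, Store}
|Sat(E[(crit ∨ empty) U start])| = |{Recv, Err, Store}| = 3.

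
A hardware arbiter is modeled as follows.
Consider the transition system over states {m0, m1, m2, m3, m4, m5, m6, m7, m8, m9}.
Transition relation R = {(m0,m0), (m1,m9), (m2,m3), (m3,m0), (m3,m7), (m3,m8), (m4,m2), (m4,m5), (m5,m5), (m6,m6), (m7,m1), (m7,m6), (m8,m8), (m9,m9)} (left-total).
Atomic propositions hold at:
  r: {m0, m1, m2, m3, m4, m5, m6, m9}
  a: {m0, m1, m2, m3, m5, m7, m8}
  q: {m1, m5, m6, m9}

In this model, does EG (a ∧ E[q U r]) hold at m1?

No

E[q U r]: least fixpoint, start Z0 = Sat(r) = {m0, m1, m2, m3, m4, m5, m6, m9}, add states in Sat(q) with some successor in Z. Already a fixed point.
Sat(E[q U r]) = {m0, m1, m2, m3, m4, m5, m6, m9}
Sat(a ∧ E[q U r]) = {m0, m1, m2, m3, m5}
EG (a ∧ E[q U r]): greatest fixpoint, start Z0 = {m0, m1, m2, m3, m5}, keep only states in Sat with some successor in Z. Z1 = {m0, m2, m3, m5}; fixed.
Sat(EG (a ∧ E[q U r])) = {m0, m2, m3, m5}
m1 ∉ Sat(EG (a ∧ E[q U r])) = {m0, m2, m3, m5}, so the formula does not hold at m1.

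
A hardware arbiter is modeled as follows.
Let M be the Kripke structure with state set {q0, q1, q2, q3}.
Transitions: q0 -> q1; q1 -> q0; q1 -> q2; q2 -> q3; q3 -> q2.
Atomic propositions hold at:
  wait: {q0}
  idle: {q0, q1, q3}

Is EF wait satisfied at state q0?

Yes

EF wait: least fixpoint, start Z0 = {q0}, add states with some successor in Z. Z1 = {q0, q1}; fixed.
Sat(EF wait) = {q0, q1}
q0 ∈ Sat(EF wait) = {q0, q1}, so the formula holds at q0.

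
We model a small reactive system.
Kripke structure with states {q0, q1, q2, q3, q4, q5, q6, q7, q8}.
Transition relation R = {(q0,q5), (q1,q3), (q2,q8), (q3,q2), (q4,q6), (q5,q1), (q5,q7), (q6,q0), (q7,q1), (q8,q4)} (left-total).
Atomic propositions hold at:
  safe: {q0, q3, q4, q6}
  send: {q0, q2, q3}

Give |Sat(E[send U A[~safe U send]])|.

6

Sat(~safe) = {q1, q2, q5, q7, q8}
A[~safe U send]: least fixpoint, start Z0 = Sat(send) = {q0, q2, q3}, add states in Sat(~safe) with every successor in Z. Z1 = {q0, q1, q2, q3}; Z2 = {q0, q1, q2, q3, q7}; Z3 = {q0, q1, q2, q3, q5, q7}; fixed.
Sat(A[~safe U send]) = {q0, q1, q2, q3, q5, q7}
E[send U A[~safe U send]]: least fixpoint, start Z0 = Sat(A[~safe U send]) = {q0, q1, q2, q3, q5, q7}, add states in Sat(send) with some successor in Z. Already a fixed point.
Sat(E[send U A[~safe U send]]) = {q0, q1, q2, q3, q5, q7}
|Sat(E[send U A[~safe U send]])| = |{q0, q1, q2, q3, q5, q7}| = 6.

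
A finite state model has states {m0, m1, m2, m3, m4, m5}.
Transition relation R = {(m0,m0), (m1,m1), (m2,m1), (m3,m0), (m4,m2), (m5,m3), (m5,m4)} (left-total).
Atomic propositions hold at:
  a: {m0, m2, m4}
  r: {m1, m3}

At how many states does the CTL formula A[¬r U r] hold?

Sat(¬r) = {m0, m2, m4, m5}
A[¬r U r]: least fixpoint, start Z0 = Sat(r) = {m1, m3}, add states in Sat(¬r) with every successor in Z. Z1 = {m1, m2, m3}; Z2 = {m1, m2, m3, m4}; Z3 = {m1, m2, m3, m4, m5}; fixed.
Sat(A[¬r U r]) = {m1, m2, m3, m4, m5}
|Sat(A[¬r U r])| = |{m1, m2, m3, m4, m5}| = 5.

5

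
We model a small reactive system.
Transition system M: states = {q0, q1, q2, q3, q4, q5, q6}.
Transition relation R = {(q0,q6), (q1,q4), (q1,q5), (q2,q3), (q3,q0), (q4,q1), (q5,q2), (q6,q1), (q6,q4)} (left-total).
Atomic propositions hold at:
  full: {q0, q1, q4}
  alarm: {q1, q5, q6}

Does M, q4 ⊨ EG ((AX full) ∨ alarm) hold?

Yes

Sat(AX full) = {s : every successor in {q0, q1, q4}} = {q3, q4, q6}
Sat((AX full) ∨ alarm) = {q1, q3, q4, q5, q6}
EG ((AX full) ∨ alarm): greatest fixpoint, start Z0 = {q1, q3, q4, q5, q6}, keep only states in Sat with some successor in Z. Z1 = {q1, q4, q6}; fixed.
Sat(EG ((AX full) ∨ alarm)) = {q1, q4, q6}
q4 ∈ Sat(EG ((AX full) ∨ alarm)) = {q1, q4, q6}, so the formula holds at q4.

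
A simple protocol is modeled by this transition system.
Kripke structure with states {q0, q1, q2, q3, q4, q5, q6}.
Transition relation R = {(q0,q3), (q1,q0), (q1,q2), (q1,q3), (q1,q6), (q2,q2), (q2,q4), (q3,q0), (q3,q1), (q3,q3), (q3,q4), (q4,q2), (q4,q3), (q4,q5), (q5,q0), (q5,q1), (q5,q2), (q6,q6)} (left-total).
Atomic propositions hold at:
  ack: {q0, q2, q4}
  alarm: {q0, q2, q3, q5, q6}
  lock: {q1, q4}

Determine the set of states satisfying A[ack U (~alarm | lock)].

{q1, q4}

Sat(~alarm) = {q1, q4}
Sat(~alarm | lock) = {q1, q4}
A[ack U (~alarm | lock)]: least fixpoint, start Z0 = Sat((~alarm | lock)) = {q1, q4}, add states in Sat(ack) with every successor in Z. Already a fixed point.
Sat(A[ack U (~alarm | lock)]) = {q1, q4}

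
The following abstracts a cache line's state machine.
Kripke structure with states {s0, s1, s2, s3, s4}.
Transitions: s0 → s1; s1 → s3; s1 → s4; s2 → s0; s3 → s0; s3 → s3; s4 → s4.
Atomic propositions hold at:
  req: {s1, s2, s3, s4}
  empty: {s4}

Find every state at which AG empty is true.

AG empty: greatest fixpoint, start Z0 = {s4}, keep only states in Sat with every successor in Z. Already a fixed point.
Sat(AG empty) = {s4}

{s4}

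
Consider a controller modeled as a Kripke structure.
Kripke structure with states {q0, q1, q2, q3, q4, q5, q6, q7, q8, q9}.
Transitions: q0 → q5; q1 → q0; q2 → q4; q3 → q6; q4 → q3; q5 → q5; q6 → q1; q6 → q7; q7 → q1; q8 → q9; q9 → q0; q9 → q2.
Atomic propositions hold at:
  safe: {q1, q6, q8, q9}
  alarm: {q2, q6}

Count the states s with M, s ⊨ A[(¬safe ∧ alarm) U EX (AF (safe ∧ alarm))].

4

Sat(¬safe) = {q0, q2, q3, q4, q5, q7}
Sat(¬safe ∧ alarm) = {q2}
Sat(safe ∧ alarm) = {q6}
AF (safe ∧ alarm): least fixpoint, start Z0 = {q6}, add states with every successor in Z. Z1 = {q3, q6}; Z2 = {q3, q4, q6}; Z3 = {q2, q3, q4, q6}; fixed.
Sat(AF (safe ∧ alarm)) = {q2, q3, q4, q6}
Sat(EX (AF (safe ∧ alarm))) = {s : some successor in {q2, q3, q4, q6}} = {q2, q3, q4, q9}
A[(¬safe ∧ alarm) U EX (AF (safe ∧ alarm))]: least fixpoint, start Z0 = Sat(EX (AF (safe ∧ alarm))) = {q2, q3, q4, q9}, add states in Sat(¬safe ∧ alarm) with every successor in Z. Already a fixed point.
Sat(A[(¬safe ∧ alarm) U EX (AF (safe ∧ alarm))]) = {q2, q3, q4, q9}
|Sat(A[(¬safe ∧ alarm) U EX (AF (safe ∧ alarm))])| = |{q2, q3, q4, q9}| = 4.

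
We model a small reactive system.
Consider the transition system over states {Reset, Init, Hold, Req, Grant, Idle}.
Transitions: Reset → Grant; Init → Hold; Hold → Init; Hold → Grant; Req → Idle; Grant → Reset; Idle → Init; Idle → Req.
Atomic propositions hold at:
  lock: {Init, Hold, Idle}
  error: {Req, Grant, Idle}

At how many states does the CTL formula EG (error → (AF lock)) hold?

4

AF lock: least fixpoint, start Z0 = {Init, Hold, Idle}, add states with every successor in Z. Z1 = {Init, Hold, Req, Idle}; fixed.
Sat(AF lock) = {Init, Hold, Req, Idle}
Sat(error → (AF lock)) = {Reset, Init, Hold, Req, Idle}
EG (error → (AF lock)): greatest fixpoint, start Z0 = {Reset, Init, Hold, Req, Idle}, keep only states in Sat with some successor in Z. Z1 = {Init, Hold, Req, Idle}; fixed.
Sat(EG (error → (AF lock))) = {Init, Hold, Req, Idle}
|Sat(EG (error → (AF lock)))| = |{Init, Hold, Req, Idle}| = 4.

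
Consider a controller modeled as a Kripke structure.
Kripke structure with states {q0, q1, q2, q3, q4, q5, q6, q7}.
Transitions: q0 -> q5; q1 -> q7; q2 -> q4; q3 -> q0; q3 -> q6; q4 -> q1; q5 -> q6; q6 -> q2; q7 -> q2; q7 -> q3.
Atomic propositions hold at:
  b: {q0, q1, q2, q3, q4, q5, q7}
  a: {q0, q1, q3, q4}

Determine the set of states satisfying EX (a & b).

Sat(a & b) = {q0, q1, q3, q4}
Sat(EX (a & b)) = {s : some successor in {q0, q1, q3, q4}} = {q2, q3, q4, q7}

{q2, q3, q4, q7}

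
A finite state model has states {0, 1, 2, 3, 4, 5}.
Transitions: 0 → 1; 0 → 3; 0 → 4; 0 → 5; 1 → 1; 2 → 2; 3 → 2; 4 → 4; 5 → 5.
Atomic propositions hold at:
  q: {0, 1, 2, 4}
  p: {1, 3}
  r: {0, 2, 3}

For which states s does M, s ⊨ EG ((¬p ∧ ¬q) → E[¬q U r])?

Sat(¬p) = {0, 2, 4, 5}
Sat(¬q) = {3, 5}
Sat(¬p ∧ ¬q) = {5}
E[¬q U r]: least fixpoint, start Z0 = Sat(r) = {0, 2, 3}, add states in Sat(¬q) with some successor in Z. Already a fixed point.
Sat(E[¬q U r]) = {0, 2, 3}
Sat((¬p ∧ ¬q) → E[¬q U r]) = {0, 1, 2, 3, 4}
EG ((¬p ∧ ¬q) → E[¬q U r]): greatest fixpoint, start Z0 = {0, 1, 2, 3, 4}, keep only states in Sat with some successor in Z. Already a fixed point.
Sat(EG ((¬p ∧ ¬q) → E[¬q U r])) = {0, 1, 2, 3, 4}

{0, 1, 2, 3, 4}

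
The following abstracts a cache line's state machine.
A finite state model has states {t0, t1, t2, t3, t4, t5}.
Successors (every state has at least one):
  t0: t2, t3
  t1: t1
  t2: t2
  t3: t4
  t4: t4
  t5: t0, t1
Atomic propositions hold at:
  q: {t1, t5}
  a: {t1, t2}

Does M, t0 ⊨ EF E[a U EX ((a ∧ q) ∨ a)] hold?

Yes

Sat(a ∧ q) = {t1}
Sat((a ∧ q) ∨ a) = {t1, t2}
Sat(EX ((a ∧ q) ∨ a)) = {s : some successor in {t1, t2}} = {t0, t1, t2, t5}
E[a U EX ((a ∧ q) ∨ a)]: least fixpoint, start Z0 = Sat(EX ((a ∧ q) ∨ a)) = {t0, t1, t2, t5}, add states in Sat(a) with some successor in Z. Already a fixed point.
Sat(E[a U EX ((a ∧ q) ∨ a)]) = {t0, t1, t2, t5}
EF E[a U EX ((a ∧ q) ∨ a)]: least fixpoint, start Z0 = {t0, t1, t2, t5}, add states with some successor in Z. Already a fixed point.
Sat(EF E[a U EX ((a ∧ q) ∨ a)]) = {t0, t1, t2, t5}
t0 ∈ Sat(EF E[a U EX ((a ∧ q) ∨ a)]) = {t0, t1, t2, t5}, so the formula holds at t0.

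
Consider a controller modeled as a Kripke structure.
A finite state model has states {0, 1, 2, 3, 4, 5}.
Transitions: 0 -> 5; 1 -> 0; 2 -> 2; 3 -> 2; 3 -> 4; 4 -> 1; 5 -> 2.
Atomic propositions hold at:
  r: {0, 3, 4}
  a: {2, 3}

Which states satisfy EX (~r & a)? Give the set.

{2, 3, 5}

Sat(~r) = {1, 2, 5}
Sat(~r & a) = {2}
Sat(EX (~r & a)) = {s : some successor in {2}} = {2, 3, 5}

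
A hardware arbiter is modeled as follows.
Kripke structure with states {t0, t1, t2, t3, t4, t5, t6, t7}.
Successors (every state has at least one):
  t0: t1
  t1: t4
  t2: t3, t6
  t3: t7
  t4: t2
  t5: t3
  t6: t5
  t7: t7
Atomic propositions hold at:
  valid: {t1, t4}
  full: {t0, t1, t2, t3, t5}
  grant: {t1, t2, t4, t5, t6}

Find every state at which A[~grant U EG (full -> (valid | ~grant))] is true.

{t3, t7}

Sat(~grant) = {t0, t3, t7}
Sat(valid | ~grant) = {t0, t1, t3, t4, t7}
Sat(full -> (valid | ~grant)) = {t0, t1, t3, t4, t6, t7}
EG (full -> (valid | ~grant)): greatest fixpoint, start Z0 = {t0, t1, t3, t4, t6, t7}, keep only states in Sat with some successor in Z. Z1 = {t0, t1, t3, t7}; Z2 = {t0, t3, t7}; Z3 = {t3, t7}; fixed.
Sat(EG (full -> (valid | ~grant))) = {t3, t7}
A[~grant U EG (full -> (valid | ~grant))]: least fixpoint, start Z0 = Sat(EG (full -> (valid | ~grant))) = {t3, t7}, add states in Sat(~grant) with every successor in Z. Already a fixed point.
Sat(A[~grant U EG (full -> (valid | ~grant))]) = {t3, t7}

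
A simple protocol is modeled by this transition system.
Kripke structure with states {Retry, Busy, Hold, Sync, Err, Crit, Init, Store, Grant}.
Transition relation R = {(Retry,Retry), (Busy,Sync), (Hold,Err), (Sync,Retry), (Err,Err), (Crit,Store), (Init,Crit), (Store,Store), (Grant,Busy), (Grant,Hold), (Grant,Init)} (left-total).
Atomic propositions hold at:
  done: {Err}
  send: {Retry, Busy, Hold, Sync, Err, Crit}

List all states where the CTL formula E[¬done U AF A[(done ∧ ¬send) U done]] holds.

{Hold, Err, Grant}

Sat(¬done) = {Retry, Busy, Hold, Sync, Crit, Init, Store, Grant}
Sat(¬send) = {Init, Store, Grant}
Sat(done ∧ ¬send) = ∅
A[(done ∧ ¬send) U done]: least fixpoint, start Z0 = Sat(done) = {Err}, add states in Sat(done ∧ ¬send) with every successor in Z. Already a fixed point.
Sat(A[(done ∧ ¬send) U done]) = {Err}
AF A[(done ∧ ¬send) U done]: least fixpoint, start Z0 = {Err}, add states with every successor in Z. Z1 = {Hold, Err}; fixed.
Sat(AF A[(done ∧ ¬send) U done]) = {Hold, Err}
E[¬done U AF A[(done ∧ ¬send) U done]]: least fixpoint, start Z0 = Sat(AF A[(done ∧ ¬send) U done]) = {Hold, Err}, add states in Sat(¬done) with some successor in Z. Z1 = {Hold, Err, Grant}; fixed.
Sat(E[¬done U AF A[(done ∧ ¬send) U done]]) = {Hold, Err, Grant}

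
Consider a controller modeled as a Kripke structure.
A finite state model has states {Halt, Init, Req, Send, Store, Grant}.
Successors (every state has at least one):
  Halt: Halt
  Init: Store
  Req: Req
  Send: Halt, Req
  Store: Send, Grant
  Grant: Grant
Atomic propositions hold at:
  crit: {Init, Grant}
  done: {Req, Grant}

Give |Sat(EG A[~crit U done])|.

2

Sat(~crit) = {Halt, Req, Send, Store}
A[~crit U done]: least fixpoint, start Z0 = Sat(done) = {Req, Grant}, add states in Sat(~crit) with every successor in Z. Already a fixed point.
Sat(A[~crit U done]) = {Req, Grant}
EG A[~crit U done]: greatest fixpoint, start Z0 = {Req, Grant}, keep only states in Sat with some successor in Z. Already a fixed point.
Sat(EG A[~crit U done]) = {Req, Grant}
|Sat(EG A[~crit U done])| = |{Req, Grant}| = 2.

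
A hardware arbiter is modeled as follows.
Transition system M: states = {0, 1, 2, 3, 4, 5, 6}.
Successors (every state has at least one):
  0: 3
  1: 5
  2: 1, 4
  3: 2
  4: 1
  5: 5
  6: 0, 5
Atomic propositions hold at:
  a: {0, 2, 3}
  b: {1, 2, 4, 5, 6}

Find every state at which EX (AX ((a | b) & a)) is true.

Sat(a | b) = {0, 1, 2, 3, 4, 5, 6}
Sat((a | b) & a) = {0, 2, 3}
Sat(AX ((a | b) & a)) = {s : every successor in {0, 2, 3}} = {0, 3}
Sat(EX (AX ((a | b) & a))) = {s : some successor in {0, 3}} = {0, 6}

{0, 6}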